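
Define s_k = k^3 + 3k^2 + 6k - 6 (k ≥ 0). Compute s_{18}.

s_{18} = 1·18^3 + 3·18^2 + 6·18 - 6 = 6906.

6906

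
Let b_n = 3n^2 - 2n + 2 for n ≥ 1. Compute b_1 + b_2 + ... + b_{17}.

Over n = 1..17: Σn = 153, Σn² = 1785.
Total = (3)·1785 + (-2)·153 + (2)·17 = 5083.

5083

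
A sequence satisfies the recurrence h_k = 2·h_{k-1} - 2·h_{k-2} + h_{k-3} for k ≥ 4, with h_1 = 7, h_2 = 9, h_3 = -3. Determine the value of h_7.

Iterate the recurrence:
h_4 = -17, h_5 = -19, h_6 = -7, h_7 = 7.

7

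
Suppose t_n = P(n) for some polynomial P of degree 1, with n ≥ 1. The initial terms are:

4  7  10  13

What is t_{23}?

70

1st diffs: 3, 3, 3 (constant).
So t_n = 3n + 1.
Evaluating at n = 23 gives t_{23} = 70.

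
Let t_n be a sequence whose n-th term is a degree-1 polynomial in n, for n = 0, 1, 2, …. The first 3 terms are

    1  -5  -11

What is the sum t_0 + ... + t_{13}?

1st diffs: -6, -6 (constant).
So t_n = -6n + 1.
Continuing: …, -17, -23, -29, -35, …, t_{13} = -77.
Summing n = 0..13 (14 terms) gives -532.

-532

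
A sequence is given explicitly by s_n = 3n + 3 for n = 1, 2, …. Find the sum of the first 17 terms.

510

Over n = 1..17: Σn = 153.
Total = (3)·153 + (3)·17 = 510.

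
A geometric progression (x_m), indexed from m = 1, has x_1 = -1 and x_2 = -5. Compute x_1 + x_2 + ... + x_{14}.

Common ratio r = 5.
x_m = (-1)·5^(m-1).
S = (-1)·(5^14 - 1)/(5 - 1) = (-1)·(6103515625 - 1)/(4) = -1525878906.

-1525878906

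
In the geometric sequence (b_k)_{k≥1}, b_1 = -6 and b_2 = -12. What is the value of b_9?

-1536

Common ratio r = 2.
b_k = (-6)·2^(k-1).
b_9 = (-6)·2^8 = -1536.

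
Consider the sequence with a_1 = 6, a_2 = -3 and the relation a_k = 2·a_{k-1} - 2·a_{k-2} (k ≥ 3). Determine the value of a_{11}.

-288

Compute successive terms:
a_3 = -18; a_4 = -30; a_5 = -24; a_6 = 12; a_7 = 72; a_8 = 120; a_9 = 96; a_{10} = -48; a_{11} = -288.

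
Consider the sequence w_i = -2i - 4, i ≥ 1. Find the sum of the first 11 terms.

Over i = 1..11: Σi = 66.
Total = (-2)·66 + (-4)·11 = -176.

-176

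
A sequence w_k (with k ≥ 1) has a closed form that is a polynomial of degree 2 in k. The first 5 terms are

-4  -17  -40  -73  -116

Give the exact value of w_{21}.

1st diffs: -13, -23, -33, -43.
2nd diffs: -10, -10, -10 (constant).
Newton forward-difference form: w_k = -4 + (-13)·C(k-1,1) + (-10)·C(k-1,2).
At k = 21: k-1 = 20, so w_{21} = -4 - 260 - 1900 = -2164.

-2164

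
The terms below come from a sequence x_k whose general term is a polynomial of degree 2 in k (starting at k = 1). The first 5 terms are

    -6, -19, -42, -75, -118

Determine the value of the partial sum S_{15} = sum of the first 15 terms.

1st diffs: -13, -23, -33, -43.
2nd diffs: -10, -10, -10 (constant).
So x_k = -5k^2 + 2k - 3.
Continuing: …, -171, -234, -307, -390, …, x_{15} = -1098.
Summing k = 1..15 (15 terms) gives -6005.

-6005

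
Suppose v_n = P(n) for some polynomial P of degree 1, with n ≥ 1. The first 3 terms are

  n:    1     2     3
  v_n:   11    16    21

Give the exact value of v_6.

1st diffs: 5, 5 (constant).
So v_n = 5n + 6.
Evaluating at n = 6 gives v_6 = 36.

36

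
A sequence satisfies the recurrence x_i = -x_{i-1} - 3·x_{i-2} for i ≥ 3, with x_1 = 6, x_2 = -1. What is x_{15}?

9703

Compute successive terms:
x_3 = -17  x_4 = 20  x_5 = 31  …  x_{12} = 305  x_{13} = -4394  x_{14} = 3479  x_{15} = 9703.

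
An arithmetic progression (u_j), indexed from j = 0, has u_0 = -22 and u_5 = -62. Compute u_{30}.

-262

Common difference d = (-62 - (-22)) / (5 - 0) = -8.
u_j = -22 + (j - 0)·(-8).
u_{30} = -22 + 30·(-8) = -262.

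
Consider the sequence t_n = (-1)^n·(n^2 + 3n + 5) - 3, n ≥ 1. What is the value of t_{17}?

(-1)^17 = -1; n^2 + 3n + 5 at n=17 is 345; so t_{17} = -348.

-348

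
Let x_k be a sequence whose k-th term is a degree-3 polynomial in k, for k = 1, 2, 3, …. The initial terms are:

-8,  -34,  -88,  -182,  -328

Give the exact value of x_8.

-1198

1st diffs: -26, -54, -94, -146.
2nd diffs: -28, -40, -52.
3rd diffs: -12, -12 (constant).
So x_k = -2k^3 - 2k^2 - 6k + 2.
Evaluating at k = 8 gives x_8 = -1198.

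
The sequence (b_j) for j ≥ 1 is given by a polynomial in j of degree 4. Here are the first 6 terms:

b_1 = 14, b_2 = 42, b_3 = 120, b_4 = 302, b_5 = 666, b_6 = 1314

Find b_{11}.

14064

1st diffs: 28, 78, 182, 364, 648.
2nd diffs: 50, 104, 182, 284.
3rd diffs: 54, 78, 102.
4th diffs: 24, 24 (constant).
Newton forward-difference form: b_j = 14 + 28·C(j-1,1) + 50·C(j-1,2) + 54·C(j-1,3) + 24·C(j-1,4).
At j = 11: j-1 = 10, so b_{11} = 14 + 280 + 2250 + 6480 + 5040 = 14064.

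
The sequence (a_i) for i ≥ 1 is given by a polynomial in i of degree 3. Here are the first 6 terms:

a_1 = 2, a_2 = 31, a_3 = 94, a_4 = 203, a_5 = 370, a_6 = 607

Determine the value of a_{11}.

3262

1st diffs: 29, 63, 109, 167, 237.
2nd diffs: 34, 46, 58, 70.
3rd diffs: 12, 12, 12 (constant).
Newton forward-difference form: a_i = 2 + 29·C(i-1,1) + 34·C(i-1,2) + 12·C(i-1,3).
At i = 11: i-1 = 10, so a_{11} = 2 + 290 + 1530 + 1440 = 3262.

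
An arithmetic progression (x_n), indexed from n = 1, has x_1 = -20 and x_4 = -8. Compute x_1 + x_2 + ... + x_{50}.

Common difference d = (-8 - (-20)) / (4 - 1) = 4.
x_n = -20 + (n - 1)·4.
x_{50} = 176; S = 50·(-20 + 176)/2 = 3900.

3900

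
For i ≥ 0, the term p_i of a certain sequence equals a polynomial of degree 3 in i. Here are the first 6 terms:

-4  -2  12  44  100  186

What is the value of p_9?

950

1st diffs: 2, 14, 32, 56, 86.
2nd diffs: 12, 18, 24, 30.
3rd diffs: 6, 6, 6 (constant).
Newton forward-difference form: p_i = -4 + 2·C(i,1) + 12·C(i,2) + 6·C(i,3).
At i = 9: i = 9, so p_9 = -4 + 18 + 432 + 504 = 950.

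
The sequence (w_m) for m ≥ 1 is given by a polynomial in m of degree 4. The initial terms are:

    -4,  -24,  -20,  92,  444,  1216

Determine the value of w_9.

8572

1st diffs: -20, 4, 112, 352, 772.
2nd diffs: 24, 108, 240, 420.
3rd diffs: 84, 132, 180.
4th diffs: 48, 48 (constant).
So w_m = 2m^4 - 6m^3 - 2m^2 - 2m + 4.
Evaluating at m = 9 gives w_9 = 8572.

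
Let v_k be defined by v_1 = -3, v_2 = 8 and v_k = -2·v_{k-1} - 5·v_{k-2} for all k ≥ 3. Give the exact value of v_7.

Applying the relation repeatedly:
v_3 = -1  v_4 = -38  v_5 = 81  v_6 = 28  v_7 = -461.

-461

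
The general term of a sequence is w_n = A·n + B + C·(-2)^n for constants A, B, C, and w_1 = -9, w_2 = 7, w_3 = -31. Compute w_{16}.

Plug in n = 1, 2, 3: A + B - 2C = -9; 2A + B + 4C = 7; 3A + B - 8C = -31.
Subtracting the first from the second: A + 6C = 16.
Subtracting the second from the third: A - 12C = -38.
Solving: C = 3, A = -2, then B = -1.
So w_n = -2·n + (-1) + 3·(-2)^n; at n=16 this is 196575.

196575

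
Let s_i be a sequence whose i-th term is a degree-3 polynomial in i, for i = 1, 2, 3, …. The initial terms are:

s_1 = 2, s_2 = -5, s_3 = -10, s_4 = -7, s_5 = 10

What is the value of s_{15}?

1st diffs: -7, -5, 3, 17.
2nd diffs: 2, 8, 14.
3rd diffs: 6, 6 (constant).
Newton forward-difference form: s_i = 2 + (-7)·C(i-1,1) + 2·C(i-1,2) + 6·C(i-1,3).
At i = 15: i-1 = 14, so s_{15} = 2 - 98 + 182 + 2184 = 2270.

2270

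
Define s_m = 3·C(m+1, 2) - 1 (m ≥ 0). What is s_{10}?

C(11, 2) = 55, so s_{10} = 164.

164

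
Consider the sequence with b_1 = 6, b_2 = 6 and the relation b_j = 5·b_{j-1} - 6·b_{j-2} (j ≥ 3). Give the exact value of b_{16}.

Applying the relation repeatedly:
b_3 = -6  b_4 = -66  b_5 = -294  …  b_{13} = -3139494  b_{14} = -9467634  b_{15} = -28501206  b_{16} = -85700226.
(Characteristic roots are 3 and 2.)

-85700226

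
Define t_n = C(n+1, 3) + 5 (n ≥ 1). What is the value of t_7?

C(8, 3) = 56, so t_7 = 61.

61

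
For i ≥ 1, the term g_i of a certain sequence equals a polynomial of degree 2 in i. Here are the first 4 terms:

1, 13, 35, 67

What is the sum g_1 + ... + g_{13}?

3809

1st diffs: 12, 22, 32.
2nd diffs: 10, 10 (constant).
Newton forward-difference form: g_i = 1 + 12·C(i-1,1) + 10·C(i-1,2).
Continuing: …, 109, 161, 223, 295, …, g_{13} = 805.
Summing i = 1..13 (13 terms) gives 3809.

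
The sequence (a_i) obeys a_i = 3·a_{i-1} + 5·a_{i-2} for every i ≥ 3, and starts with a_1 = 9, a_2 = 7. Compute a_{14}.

407239567

Compute successive terms:
a_3 = 66  a_4 = 233  a_5 = 1029  …  a_{11} = 5525961  a_{12} = 23167868  a_{13} = 97133409  a_{14} = 407239567.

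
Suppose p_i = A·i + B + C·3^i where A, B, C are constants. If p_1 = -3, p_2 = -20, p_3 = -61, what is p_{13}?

-3188703

Write the equations: A + B + 3C = -3; 2A + B + 9C = -20; 3A + B + 27C = -61.
Subtracting the first from the second: A + 6C = -17.
Subtracting the second from the third: A + 18C = -41.
Solving: C = -2, A = -5, then B = 8.
So p_i = -5·i + 8 + (-2)·3^i; at i=13 this is -3188703.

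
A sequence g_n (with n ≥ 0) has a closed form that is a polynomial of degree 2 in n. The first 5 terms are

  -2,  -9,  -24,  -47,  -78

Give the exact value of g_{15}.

1st diffs: -7, -15, -23, -31.
2nd diffs: -8, -8, -8 (constant).
So g_n = -4n^2 - 3n - 2.
Evaluating at n = 15 gives g_{15} = -947.

-947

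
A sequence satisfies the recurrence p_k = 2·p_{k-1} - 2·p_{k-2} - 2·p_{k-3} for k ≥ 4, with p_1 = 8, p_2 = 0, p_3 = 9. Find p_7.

Compute successive terms:
p_4 = 2; p_5 = -14; p_6 = -50; p_7 = -76.

-76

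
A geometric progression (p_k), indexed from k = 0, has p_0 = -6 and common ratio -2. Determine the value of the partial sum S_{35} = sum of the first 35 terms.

-68719476738

p_k = (-6)·(-2)^(k-0).
S = (-6)·((-2)^35 - 1)/(-2 - 1) = (-6)·(-34359738368 - 1)/(-3) = -68719476738.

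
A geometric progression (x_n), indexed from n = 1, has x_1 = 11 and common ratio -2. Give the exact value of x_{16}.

-360448

x_n = 11·(-2)^(n-1).
x_{16} = 11·(-2)^15 = -360448.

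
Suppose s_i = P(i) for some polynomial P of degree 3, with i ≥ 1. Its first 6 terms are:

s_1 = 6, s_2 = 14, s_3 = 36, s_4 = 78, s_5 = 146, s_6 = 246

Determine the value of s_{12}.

1st diffs: 8, 22, 42, 68, 100.
2nd diffs: 14, 20, 26, 32.
3rd diffs: 6, 6, 6 (constant).
Newton forward-difference form: s_i = 6 + 8·C(i-1,1) + 14·C(i-1,2) + 6·C(i-1,3).
At i = 12: i-1 = 11, so s_{12} = 6 + 88 + 770 + 990 = 1854.

1854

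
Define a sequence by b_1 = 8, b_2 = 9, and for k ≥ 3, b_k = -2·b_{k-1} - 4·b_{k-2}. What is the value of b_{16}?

b_3 = -50;  b_4 = 64;  b_5 = 72;  …;  b_{13} = 32768;  b_{14} = 36864;  b_{15} = -204800;  b_{16} = 262144.

262144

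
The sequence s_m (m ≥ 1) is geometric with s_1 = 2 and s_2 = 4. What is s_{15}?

32768

Common ratio r = 2.
s_m = 2·2^(m-1).
s_{15} = 2·2^14 = 32768.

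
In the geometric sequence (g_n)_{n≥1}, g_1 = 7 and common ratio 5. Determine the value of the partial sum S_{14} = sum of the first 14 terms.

10681152342

g_n = 7·5^(n-1).
S = 7·(5^14 - 1)/(5 - 1) = 7·(6103515625 - 1)/(4) = 10681152342.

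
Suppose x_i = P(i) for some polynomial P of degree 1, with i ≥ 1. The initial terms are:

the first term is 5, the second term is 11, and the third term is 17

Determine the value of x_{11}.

1st diffs: 6, 6 (constant).
So x_i = 6i - 1.
Evaluating at i = 11 gives x_{11} = 65.

65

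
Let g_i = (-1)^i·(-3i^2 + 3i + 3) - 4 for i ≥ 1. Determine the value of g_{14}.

-547

(-1)^14 = 1; -3i^2 + 3i + 3 at i=14 is -543; so g_{14} = -547.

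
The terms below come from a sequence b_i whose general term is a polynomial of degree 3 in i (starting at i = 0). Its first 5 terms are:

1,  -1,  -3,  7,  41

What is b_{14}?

4341

1st diffs: -2, -2, 10, 34.
2nd diffs: 0, 12, 24.
3rd diffs: 12, 12 (constant).
So b_i = 2i^3 - 6i^2 + 2i + 1.
Evaluating at i = 14 gives b_{14} = 4341.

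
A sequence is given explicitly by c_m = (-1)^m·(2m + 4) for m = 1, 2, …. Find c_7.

(-1)^7 = -1; 2m + 4 at m=7 is 18; so c_7 = -18.

-18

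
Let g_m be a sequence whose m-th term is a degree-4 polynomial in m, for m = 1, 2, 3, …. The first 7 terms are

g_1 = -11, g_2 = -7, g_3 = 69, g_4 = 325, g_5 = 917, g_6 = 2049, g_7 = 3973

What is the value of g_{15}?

1st diffs: 4, 76, 256, 592, 1132, 1924.
2nd diffs: 72, 180, 336, 540, 792.
3rd diffs: 108, 156, 204, 252.
4th diffs: 48, 48, 48 (constant).
Newton forward-difference form: g_m = -11 + 4·C(m-1,1) + 72·C(m-1,2) + 108·C(m-1,3) + 48·C(m-1,4).
At m = 15: m-1 = 14, so g_{15} = -11 + 56 + 6552 + 39312 + 48048 = 93957.

93957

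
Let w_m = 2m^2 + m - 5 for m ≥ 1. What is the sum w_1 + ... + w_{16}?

Over m = 1..16: Σm = 136, Σm² = 1496.
Total = (2)·1496 + (1)·136 + (-5)·16 = 3048.

3048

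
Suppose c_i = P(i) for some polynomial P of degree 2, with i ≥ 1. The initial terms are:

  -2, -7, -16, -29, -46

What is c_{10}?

-191

1st diffs: -5, -9, -13, -17.
2nd diffs: -4, -4, -4 (constant).
Newton forward-difference form: c_i = -2 + (-5)·C(i-1,1) + (-4)·C(i-1,2).
At i = 10: i-1 = 9, so c_{10} = -2 - 45 - 144 = -191.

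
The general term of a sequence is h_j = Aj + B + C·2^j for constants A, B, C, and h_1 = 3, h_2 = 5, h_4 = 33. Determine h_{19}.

Write the equations: A + B + 2C = 3; 2A + B + 4C = 5; 4A + B + 16C = 33.
Subtracting the first from the second: A + 2C = 2.
Subtracting the second from the third: 2A + 12C = 28.
Solving: C = 3, A = -4, then B = 1.
So h_j = -4·j + 1 + 3·2^j; at j=19 this is 1572789.

1572789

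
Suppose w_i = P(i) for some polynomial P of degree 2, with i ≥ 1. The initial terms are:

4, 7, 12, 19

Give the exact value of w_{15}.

1st diffs: 3, 5, 7.
2nd diffs: 2, 2 (constant).
Newton forward-difference form: w_i = 4 + 3·C(i-1,1) + 2·C(i-1,2).
At i = 15: i-1 = 14, so w_{15} = 4 + 42 + 182 = 228.

228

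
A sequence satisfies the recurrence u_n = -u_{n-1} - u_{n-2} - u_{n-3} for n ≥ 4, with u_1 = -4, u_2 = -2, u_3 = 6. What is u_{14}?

-2

Step forward from the initial values:
u_4 = 0;  u_5 = -4;  u_6 = -2;  …;  u_{11} = 6;  u_{12} = 0;  u_{13} = -4;  u_{14} = -2.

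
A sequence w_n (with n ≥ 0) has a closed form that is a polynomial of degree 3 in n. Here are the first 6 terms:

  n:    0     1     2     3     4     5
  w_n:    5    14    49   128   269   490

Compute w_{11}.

1st diffs: 9, 35, 79, 141, 221.
2nd diffs: 26, 44, 62, 80.
3rd diffs: 18, 18, 18 (constant).
So w_n = 3n^3 + 4n^2 + 2n + 5.
Evaluating at n = 11 gives w_{11} = 4504.

4504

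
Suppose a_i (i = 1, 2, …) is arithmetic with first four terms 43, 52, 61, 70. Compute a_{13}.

151

Common difference d = 9.
a_i = 43 + (i - 1)·9.
a_{13} = 43 + 12·9 = 151.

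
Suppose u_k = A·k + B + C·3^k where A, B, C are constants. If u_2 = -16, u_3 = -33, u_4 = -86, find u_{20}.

-3486784390

At k = 2, 3, 4: 2A + B + 9C = -16; 3A + B + 27C = -33; 4A + B + 81C = -86.
Subtracting the first from the second: A + 18C = -17.
Subtracting the second from the third: A + 54C = -53.
Solving: C = -1, A = 1, then B = -9.
So u_k = 1·k + (-9) + (-1)·3^k; at k=20 this is -3486784390.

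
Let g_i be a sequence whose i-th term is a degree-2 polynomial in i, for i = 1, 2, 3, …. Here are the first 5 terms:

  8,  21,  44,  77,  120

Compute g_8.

309

1st diffs: 13, 23, 33, 43.
2nd diffs: 10, 10, 10 (constant).
Newton forward-difference form: g_i = 8 + 13·C(i-1,1) + 10·C(i-1,2).
At i = 8: i-1 = 7, so g_8 = 8 + 91 + 210 = 309.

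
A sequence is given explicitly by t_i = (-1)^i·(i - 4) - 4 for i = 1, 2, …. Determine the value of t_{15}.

-15

(-1)^15 = -1; i - 4 at i=15 is 11; so t_{15} = -15.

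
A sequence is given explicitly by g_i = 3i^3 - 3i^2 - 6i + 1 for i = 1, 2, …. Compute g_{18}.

16417

g_{18} = 3·18^3 - 3·18^2 - 6·18 + 1 = 16417.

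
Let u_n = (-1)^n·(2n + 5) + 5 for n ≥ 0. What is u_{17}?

-34

(-1)^17 = -1; 2n + 5 at n=17 is 39; so u_{17} = -34.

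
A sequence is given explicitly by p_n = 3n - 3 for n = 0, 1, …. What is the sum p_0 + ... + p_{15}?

312

Over n = 0..15: Σn = 120.
Total = (3)·120 + (-3)·16 = 312.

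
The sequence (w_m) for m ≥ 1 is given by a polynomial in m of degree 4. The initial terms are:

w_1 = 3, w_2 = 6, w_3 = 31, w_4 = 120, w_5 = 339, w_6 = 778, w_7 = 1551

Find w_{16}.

54228

1st diffs: 3, 25, 89, 219, 439, 773.
2nd diffs: 22, 64, 130, 220, 334.
3rd diffs: 42, 66, 90, 114.
4th diffs: 24, 24, 24 (constant).
Newton forward-difference form: w_m = 3 + 3·C(m-1,1) + 22·C(m-1,2) + 42·C(m-1,3) + 24·C(m-1,4).
At m = 16: m-1 = 15, so w_{16} = 3 + 45 + 2310 + 19110 + 32760 = 54228.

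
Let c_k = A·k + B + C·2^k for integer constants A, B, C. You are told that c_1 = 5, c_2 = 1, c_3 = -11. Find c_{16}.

-262071

Plug in k = 1, 2, 3: A + B + 2C = 5; 2A + B + 4C = 1; 3A + B + 8C = -11.
Subtracting the first from the second: A + 2C = -4.
Subtracting the second from the third: A + 4C = -12.
Solving: C = -4, A = 4, then B = 9.
So c_k = 4·k + 9 + (-4)·2^k; at k=16 this is -262071.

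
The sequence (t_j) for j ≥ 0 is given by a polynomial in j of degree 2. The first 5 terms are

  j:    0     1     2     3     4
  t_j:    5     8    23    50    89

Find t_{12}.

833

1st diffs: 3, 15, 27, 39.
2nd diffs: 12, 12, 12 (constant).
So t_j = 6j^2 - 3j + 5.
Evaluating at j = 12 gives t_{12} = 833.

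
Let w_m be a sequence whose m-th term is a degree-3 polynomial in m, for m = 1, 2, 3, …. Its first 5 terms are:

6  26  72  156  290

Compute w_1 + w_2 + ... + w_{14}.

23380

1st diffs: 20, 46, 84, 134.
2nd diffs: 26, 38, 50.
3rd diffs: 12, 12 (constant).
Newton forward-difference form: w_m = 6 + 20·C(m-1,1) + 26·C(m-1,2) + 12·C(m-1,3).
Continuing: …, 486, 756, 1112, 1566, …, w_{14} = 5726.
Summing m = 1..14 (14 terms) gives 23380.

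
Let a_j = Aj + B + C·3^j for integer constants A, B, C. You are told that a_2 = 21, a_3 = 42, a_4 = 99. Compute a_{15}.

At j = 2, 3, 4: 2A + B + 9C = 21; 3A + B + 27C = 42; 4A + B + 81C = 99.
Subtracting the first from the second: A + 18C = 21.
Subtracting the second from the third: A + 54C = 57.
Solving: C = 1, A = 3, then B = 6.
Therefore a_{15} = 45 + 6 + 1·14348907 = 14348958.

14348958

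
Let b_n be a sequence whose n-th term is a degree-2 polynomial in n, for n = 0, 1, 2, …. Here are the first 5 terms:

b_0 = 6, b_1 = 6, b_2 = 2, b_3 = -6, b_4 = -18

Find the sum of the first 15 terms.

-1730

1st diffs: 0, -4, -8, -12.
2nd diffs: -4, -4, -4 (constant).
So b_n = -2n^2 + 2n + 6.
Continuing: …, -34, -54, -78, -106, …, b_{14} = -358.
Summing n = 0..14 (15 terms) gives -1730.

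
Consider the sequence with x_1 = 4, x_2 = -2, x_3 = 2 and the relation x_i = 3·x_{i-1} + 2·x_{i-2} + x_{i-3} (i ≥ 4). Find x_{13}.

610442

x_4 = 6;  x_5 = 20;  x_6 = 74;  x_7 = 268;  x_8 = 972;  x_9 = 3526;  x_{10} = 12790;  x_{11} = 46394;  x_{12} = 168288;  x_{13} = 610442.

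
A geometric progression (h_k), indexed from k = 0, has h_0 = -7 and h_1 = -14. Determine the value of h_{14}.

Common ratio r = 2.
h_k = (-7)·2^(k-0).
h_{14} = (-7)·2^14 = -114688.

-114688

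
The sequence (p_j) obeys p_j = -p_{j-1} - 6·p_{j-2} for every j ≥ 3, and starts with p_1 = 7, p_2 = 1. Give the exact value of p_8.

3541

Step forward from the initial values:
p_3 = -43, p_4 = 37, p_5 = 221, p_6 = -443, p_7 = -883, p_8 = 3541.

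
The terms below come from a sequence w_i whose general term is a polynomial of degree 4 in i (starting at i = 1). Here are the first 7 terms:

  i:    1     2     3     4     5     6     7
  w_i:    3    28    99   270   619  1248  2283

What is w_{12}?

19638

1st diffs: 25, 71, 171, 349, 629, 1035.
2nd diffs: 46, 100, 178, 280, 406.
3rd diffs: 54, 78, 102, 126.
4th diffs: 24, 24, 24 (constant).
Newton forward-difference form: w_i = 3 + 25·C(i-1,1) + 46·C(i-1,2) + 54·C(i-1,3) + 24·C(i-1,4).
At i = 12: i-1 = 11, so w_{12} = 3 + 275 + 2530 + 8910 + 7920 = 19638.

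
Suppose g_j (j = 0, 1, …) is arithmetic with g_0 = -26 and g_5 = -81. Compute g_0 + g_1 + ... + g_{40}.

Common difference d = (-81 - (-26)) / (5 - 0) = -11.
g_j = -26 + (j - 0)·(-11).
g_{40} = -466; S = 41·(-26 + (-466))/2 = -10086.

-10086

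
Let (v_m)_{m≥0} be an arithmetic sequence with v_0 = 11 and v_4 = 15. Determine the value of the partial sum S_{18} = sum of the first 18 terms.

Common difference d = (15 - 11) / (4 - 0) = 1.
v_m = 11 + (m - 0)·1.
v_{17} = 28; S = 18·(11 + 28)/2 = 351.

351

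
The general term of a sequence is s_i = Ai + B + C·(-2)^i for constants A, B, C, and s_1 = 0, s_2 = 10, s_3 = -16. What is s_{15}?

-65560

Write the equations: A + B - 2C = 0; 2A + B + 4C = 10; 3A + B - 8C = -16.
Subtracting the first from the second: A + 6C = 10.
Subtracting the second from the third: A - 12C = -26.
Solving: C = 2, A = -2, then B = 6.
Hence s_{15} = -2·15 + 6 + 2·(-32768) = -65560.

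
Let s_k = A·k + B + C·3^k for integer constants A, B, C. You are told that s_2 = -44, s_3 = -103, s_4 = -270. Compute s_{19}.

-3486784503

Plug in k = 2, 3, 4: 2A + B + 9C = -44; 3A + B + 27C = -103; 4A + B + 81C = -270.
Subtracting the first from the second: A + 18C = -59.
Subtracting the second from the third: A + 54C = -167.
Solving: C = -3, A = -5, then B = -7.
Hence s_{19} = -5·19 + (-7) + (-3)·1162261467 = -3486784503.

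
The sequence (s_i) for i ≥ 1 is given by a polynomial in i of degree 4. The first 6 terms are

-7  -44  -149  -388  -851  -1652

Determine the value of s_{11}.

-16397

1st diffs: -37, -105, -239, -463, -801.
2nd diffs: -68, -134, -224, -338.
3rd diffs: -66, -90, -114.
4th diffs: -24, -24 (constant).
So s_i = -i^4 - i^3 - 3i^2 - 6i + 4.
Evaluating at i = 11 gives s_{11} = -16397.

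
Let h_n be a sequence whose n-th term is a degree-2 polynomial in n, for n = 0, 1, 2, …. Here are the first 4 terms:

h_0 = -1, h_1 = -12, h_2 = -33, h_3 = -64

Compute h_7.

1st diffs: -11, -21, -31.
2nd diffs: -10, -10 (constant).
So h_n = -5n^2 - 6n - 1.
Evaluating at n = 7 gives h_7 = -288.

-288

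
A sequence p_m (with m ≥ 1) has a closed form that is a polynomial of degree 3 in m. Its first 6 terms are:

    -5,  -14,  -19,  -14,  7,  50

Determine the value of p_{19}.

5341

1st diffs: -9, -5, 5, 21, 43.
2nd diffs: 4, 10, 16, 22.
3rd diffs: 6, 6, 6 (constant).
Newton forward-difference form: p_m = -5 + (-9)·C(m-1,1) + 4·C(m-1,2) + 6·C(m-1,3).
At m = 19: m-1 = 18, so p_{19} = -5 - 162 + 612 + 4896 = 5341.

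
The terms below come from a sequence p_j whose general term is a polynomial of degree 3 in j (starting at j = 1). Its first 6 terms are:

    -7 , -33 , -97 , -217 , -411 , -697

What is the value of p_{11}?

1st diffs: -26, -64, -120, -194, -286.
2nd diffs: -38, -56, -74, -92.
3rd diffs: -18, -18, -18 (constant).
Newton forward-difference form: p_j = -7 + (-26)·C(j-1,1) + (-38)·C(j-1,2) + (-18)·C(j-1,3).
At j = 11: j-1 = 10, so p_{11} = -7 - 260 - 1710 - 2160 = -4137.

-4137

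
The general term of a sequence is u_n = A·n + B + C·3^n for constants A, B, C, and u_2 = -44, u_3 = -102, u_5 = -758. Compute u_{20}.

Write the equations: 2A + B + 9C = -44; 3A + B + 27C = -102; 5A + B + 243C = -758.
Subtracting the first from the second: A + 18C = -58.
Subtracting the second from the third: 2A + 216C = -656.
Solving: C = -3, A = -4, then B = -9.
Therefore u_{20} = -80 + (-9) + (-3)·3486784401 = -10460353292.

-10460353292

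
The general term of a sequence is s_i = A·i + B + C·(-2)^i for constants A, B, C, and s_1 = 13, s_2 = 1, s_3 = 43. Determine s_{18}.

Plug in i = 1, 2, 3: A + B - 2C = 13; 2A + B + 4C = 1; 3A + B - 8C = 43.
Subtracting the first from the second: A + 6C = -12.
Subtracting the second from the third: A - 12C = 42.
Solving: C = -3, A = 6, then B = 1.
Hence s_{18} = 6·18 + 1 + (-3)·262144 = -786323.

-786323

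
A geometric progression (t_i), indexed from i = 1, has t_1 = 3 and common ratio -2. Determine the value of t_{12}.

-6144

t_i = 3·(-2)^(i-1).
t_{12} = 3·(-2)^11 = -6144.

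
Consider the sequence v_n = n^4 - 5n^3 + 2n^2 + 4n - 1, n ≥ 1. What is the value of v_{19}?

v_{19} = 1·19^4 - 5·19^3 + 2·19^2 + 4·19 - 1 = 96823.

96823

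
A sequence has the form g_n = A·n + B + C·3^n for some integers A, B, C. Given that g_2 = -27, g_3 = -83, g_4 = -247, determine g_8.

-19695

At n = 2, 3, 4: 2A + B + 9C = -27; 3A + B + 27C = -83; 4A + B + 81C = -247.
Subtracting the first from the second: A + 18C = -56.
Subtracting the second from the third: A + 54C = -164.
Solving: C = -3, A = -2, then B = 4.
Hence g_8 = -2·8 + 4 + (-3)·6561 = -19695.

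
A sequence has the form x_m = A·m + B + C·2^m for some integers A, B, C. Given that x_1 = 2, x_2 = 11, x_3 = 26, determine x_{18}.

At m = 1, 2, 3: A + B + 2C = 2; 2A + B + 4C = 11; 3A + B + 8C = 26.
Subtracting the first from the second: A + 2C = 9.
Subtracting the second from the third: A + 4C = 15.
Solving: C = 3, A = 3, then B = -7.
Hence x_{18} = 3·18 + (-7) + 3·262144 = 786479.

786479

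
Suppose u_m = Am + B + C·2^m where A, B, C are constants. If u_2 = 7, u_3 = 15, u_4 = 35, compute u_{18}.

Write the equations: 2A + B + 4C = 7; 3A + B + 8C = 15; 4A + B + 16C = 35.
Subtracting the first from the second: A + 4C = 8.
Subtracting the second from the third: A + 8C = 20.
Solving: C = 3, A = -4, then B = 3.
Hence u_{18} = -4·18 + 3 + 3·262144 = 786363.

786363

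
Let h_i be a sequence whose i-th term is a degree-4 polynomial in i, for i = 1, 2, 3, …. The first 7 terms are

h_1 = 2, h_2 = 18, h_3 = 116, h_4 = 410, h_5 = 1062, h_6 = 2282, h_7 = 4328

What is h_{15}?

1st diffs: 16, 98, 294, 652, 1220, 2046.
2nd diffs: 82, 196, 358, 568, 826.
3rd diffs: 114, 162, 210, 258.
4th diffs: 48, 48, 48 (constant).
Newton forward-difference form: h_i = 2 + 16·C(i-1,1) + 82·C(i-1,2) + 114·C(i-1,3) + 48·C(i-1,4).
At i = 15: i-1 = 14, so h_{15} = 2 + 224 + 7462 + 41496 + 48048 = 97232.

97232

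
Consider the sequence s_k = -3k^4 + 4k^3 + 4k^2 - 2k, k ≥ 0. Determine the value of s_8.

s_8 = -3·8^4 + 4·8^3 + 4·8^2 - 2·8 = -10000.

-10000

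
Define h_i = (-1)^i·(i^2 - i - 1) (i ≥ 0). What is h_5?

(-1)^5 = -1; i^2 - i - 1 at i=5 is 19; so h_5 = -19.

-19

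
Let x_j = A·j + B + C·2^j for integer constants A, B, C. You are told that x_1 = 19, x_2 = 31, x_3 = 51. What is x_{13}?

32827

The three given values yield: A + B + 2C = 19; 2A + B + 4C = 31; 3A + B + 8C = 51.
Subtracting the first from the second: A + 2C = 12.
Subtracting the second from the third: A + 4C = 20.
Solving: C = 4, A = 4, then B = 7.
So x_j = 4·j + 7 + 4·2^j; at j=13 this is 32827.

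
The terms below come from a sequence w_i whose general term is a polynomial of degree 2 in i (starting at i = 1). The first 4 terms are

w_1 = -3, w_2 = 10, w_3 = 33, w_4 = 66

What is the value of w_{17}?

1405

1st diffs: 13, 23, 33.
2nd diffs: 10, 10 (constant).
So w_i = 5i^2 - 2i - 6.
Evaluating at i = 17 gives w_{17} = 1405.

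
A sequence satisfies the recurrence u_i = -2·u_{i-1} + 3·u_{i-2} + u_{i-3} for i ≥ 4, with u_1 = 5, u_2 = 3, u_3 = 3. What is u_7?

-74

Applying the relation repeatedly:
u_4 = 8; u_5 = -4; u_6 = 35; u_7 = -74.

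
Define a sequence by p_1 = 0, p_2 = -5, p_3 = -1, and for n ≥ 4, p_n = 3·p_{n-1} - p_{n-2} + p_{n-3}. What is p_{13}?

4226

Applying the relation repeatedly:
p_4 = 2  p_5 = 2  p_6 = 3  p_7 = 9  p_8 = 26  p_9 = 72  p_{10} = 199  p_{11} = 551  p_{12} = 1526  p_{13} = 4226.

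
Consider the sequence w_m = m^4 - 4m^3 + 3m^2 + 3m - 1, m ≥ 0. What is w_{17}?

64786

w_{17} = 1·17^4 - 4·17^3 + 3·17^2 + 3·17 - 1 = 64786.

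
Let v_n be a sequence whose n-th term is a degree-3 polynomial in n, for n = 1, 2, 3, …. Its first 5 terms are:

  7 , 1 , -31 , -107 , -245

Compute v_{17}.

1st diffs: -6, -32, -76, -138.
2nd diffs: -26, -44, -62.
3rd diffs: -18, -18 (constant).
So v_n = -3n^3 + 5n^2 + 5.
Evaluating at n = 17 gives v_{17} = -13289.

-13289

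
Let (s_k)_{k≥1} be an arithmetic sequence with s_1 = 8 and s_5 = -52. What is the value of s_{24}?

Common difference d = (-52 - 8) / (5 - 1) = -15.
s_k = 8 + (k - 1)·(-15).
s_{24} = 8 + 23·(-15) = -337.

-337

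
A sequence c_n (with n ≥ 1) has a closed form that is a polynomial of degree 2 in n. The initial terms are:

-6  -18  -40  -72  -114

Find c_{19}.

-1752

1st diffs: -12, -22, -32, -42.
2nd diffs: -10, -10, -10 (constant).
Newton forward-difference form: c_n = -6 + (-12)·C(n-1,1) + (-10)·C(n-1,2).
At n = 19: n-1 = 18, so c_{19} = -6 - 216 - 1530 = -1752.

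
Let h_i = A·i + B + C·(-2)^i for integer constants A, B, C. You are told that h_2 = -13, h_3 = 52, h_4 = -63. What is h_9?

Plug in i = 2, 3, 4: 2A + B + 4C = -13; 3A + B - 8C = 52; 4A + B + 16C = -63.
Subtracting the first from the second: A - 12C = 65.
Subtracting the second from the third: A + 24C = -115.
Solving: C = -5, A = 5, then B = -3.
Therefore h_9 = 45 + (-3) + (-5)·(-512) = 2602.

2602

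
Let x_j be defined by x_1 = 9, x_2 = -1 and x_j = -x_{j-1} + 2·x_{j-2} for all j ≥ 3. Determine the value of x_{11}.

Compute successive terms:
x_3 = 19; x_4 = -21; x_5 = 59; x_6 = -101; x_7 = 219; x_8 = -421; x_9 = 859; x_{10} = -1701; x_{11} = 3419.
(Characteristic roots are 1 and -2.)

3419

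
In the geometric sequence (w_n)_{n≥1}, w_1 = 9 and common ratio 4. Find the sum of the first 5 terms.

3069

w_n = 9·4^(n-1).
S = 9·(4^5 - 1)/(4 - 1) = 9·(1024 - 1)/(3) = 3069.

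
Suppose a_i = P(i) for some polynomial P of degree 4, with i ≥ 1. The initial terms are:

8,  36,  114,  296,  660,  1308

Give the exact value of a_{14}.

36876

1st diffs: 28, 78, 182, 364, 648.
2nd diffs: 50, 104, 182, 284.
3rd diffs: 54, 78, 102.
4th diffs: 24, 24 (constant).
So a_i = i^4 - i^3 + 6i^2 + 2i.
Evaluating at i = 14 gives a_{14} = 36876.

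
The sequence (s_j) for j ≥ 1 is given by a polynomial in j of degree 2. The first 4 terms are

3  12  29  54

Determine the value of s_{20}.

1st diffs: 9, 17, 25.
2nd diffs: 8, 8 (constant).
Newton forward-difference form: s_j = 3 + 9·C(j-1,1) + 8·C(j-1,2).
At j = 20: j-1 = 19, so s_{20} = 3 + 171 + 1368 = 1542.

1542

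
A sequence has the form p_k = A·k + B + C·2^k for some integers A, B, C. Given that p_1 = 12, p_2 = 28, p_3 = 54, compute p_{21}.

10485882

Write the equations: A + B + 2C = 12; 2A + B + 4C = 28; 3A + B + 8C = 54.
Subtracting the first from the second: A + 2C = 16.
Subtracting the second from the third: A + 4C = 26.
Solving: C = 5, A = 6, then B = -4.
Therefore p_{21} = 126 + (-4) + 5·2097152 = 10485882.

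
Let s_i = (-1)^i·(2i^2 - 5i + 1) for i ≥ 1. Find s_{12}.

(-1)^12 = 1; 2i^2 - 5i + 1 at i=12 is 229; so s_{12} = 229.

229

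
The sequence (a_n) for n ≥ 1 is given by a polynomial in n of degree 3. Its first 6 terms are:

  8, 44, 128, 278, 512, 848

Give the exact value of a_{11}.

4688

1st diffs: 36, 84, 150, 234, 336.
2nd diffs: 48, 66, 84, 102.
3rd diffs: 18, 18, 18 (constant).
So a_n = 3n^3 + 6n^2 - 3n + 2.
Evaluating at n = 11 gives a_{11} = 4688.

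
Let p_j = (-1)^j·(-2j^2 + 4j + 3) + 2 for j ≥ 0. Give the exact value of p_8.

-91

(-1)^8 = 1; -2j^2 + 4j + 3 at j=8 is -93; so p_8 = -91.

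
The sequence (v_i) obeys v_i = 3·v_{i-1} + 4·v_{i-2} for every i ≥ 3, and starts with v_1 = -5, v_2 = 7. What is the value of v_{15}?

Step forward from the initial values:
v_3 = 1  v_4 = 31  v_5 = 97  …  v_{12} = 1677727  v_{13} = 6710881  v_{14} = 26843551  v_{15} = 107374177.
(Characteristic roots are 4 and -1.)

107374177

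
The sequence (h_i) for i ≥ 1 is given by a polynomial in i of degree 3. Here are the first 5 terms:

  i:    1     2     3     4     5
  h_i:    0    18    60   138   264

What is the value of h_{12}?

3498

1st diffs: 18, 42, 78, 126.
2nd diffs: 24, 36, 48.
3rd diffs: 12, 12 (constant).
So h_i = 2i^3 + 4i - 6.
Evaluating at i = 12 gives h_{12} = 3498.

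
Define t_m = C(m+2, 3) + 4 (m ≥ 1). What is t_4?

24

C(6, 3) = 20, so t_4 = 24.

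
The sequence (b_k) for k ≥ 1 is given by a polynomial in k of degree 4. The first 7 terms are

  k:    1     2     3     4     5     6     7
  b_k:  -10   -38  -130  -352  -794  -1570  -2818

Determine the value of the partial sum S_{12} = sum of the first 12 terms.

1st diffs: -28, -92, -222, -442, -776, -1248.
2nd diffs: -64, -130, -220, -334, -472.
3rd diffs: -66, -90, -114, -138.
4th diffs: -24, -24, -24 (constant).
Newton forward-difference form: b_k = -10 + (-28)·C(k-1,1) + (-64)·C(k-1,2) + (-66)·C(k-1,3) + (-24)·C(k-1,4).
Continuing: …, -4700, -7402, -11134, -16130, …, b_{12} = -22648.
Summing k = 1..12 (12 terms) gives -67726.

-67726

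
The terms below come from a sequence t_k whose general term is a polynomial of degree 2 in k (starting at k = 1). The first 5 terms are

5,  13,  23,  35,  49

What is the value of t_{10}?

149

1st diffs: 8, 10, 12, 14.
2nd diffs: 2, 2, 2 (constant).
Newton forward-difference form: t_k = 5 + 8·C(k-1,1) + 2·C(k-1,2).
At k = 10: k-1 = 9, so t_{10} = 5 + 72 + 72 = 149.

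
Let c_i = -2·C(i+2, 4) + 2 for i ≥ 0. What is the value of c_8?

-418

C(10, 4) = 210, so c_8 = -418.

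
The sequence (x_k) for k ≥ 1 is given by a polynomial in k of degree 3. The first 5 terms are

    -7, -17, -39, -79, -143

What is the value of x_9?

-759

1st diffs: -10, -22, -40, -64.
2nd diffs: -12, -18, -24.
3rd diffs: -6, -6 (constant).
Newton forward-difference form: x_k = -7 + (-10)·C(k-1,1) + (-12)·C(k-1,2) + (-6)·C(k-1,3).
At k = 9: k-1 = 8, so x_9 = -7 - 80 - 336 - 336 = -759.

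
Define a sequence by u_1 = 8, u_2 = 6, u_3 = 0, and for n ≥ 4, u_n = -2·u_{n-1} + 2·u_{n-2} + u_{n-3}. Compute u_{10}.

4836

Compute successive terms:
u_4 = 20;  u_5 = -34;  u_6 = 108;  u_7 = -264;  u_8 = 710;  u_9 = -1840;  u_{10} = 4836.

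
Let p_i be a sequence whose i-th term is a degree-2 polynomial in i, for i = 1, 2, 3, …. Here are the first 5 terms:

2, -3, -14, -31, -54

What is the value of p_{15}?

-614

1st diffs: -5, -11, -17, -23.
2nd diffs: -6, -6, -6 (constant).
So p_i = -3i^2 + 4i + 1.
Evaluating at i = 15 gives p_{15} = -614.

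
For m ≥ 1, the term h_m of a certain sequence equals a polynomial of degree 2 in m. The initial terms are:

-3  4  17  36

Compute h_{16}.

732

1st diffs: 7, 13, 19.
2nd diffs: 6, 6 (constant).
So h_m = 3m^2 - 2m - 4.
Evaluating at m = 16 gives h_{16} = 732.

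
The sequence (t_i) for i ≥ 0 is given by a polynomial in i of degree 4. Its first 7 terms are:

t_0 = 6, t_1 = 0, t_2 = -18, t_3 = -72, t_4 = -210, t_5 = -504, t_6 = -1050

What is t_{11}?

-12600

1st diffs: -6, -18, -54, -138, -294, -546.
2nd diffs: -12, -36, -84, -156, -252.
3rd diffs: -24, -48, -72, -96.
4th diffs: -24, -24, -24 (constant).
So t_i = -i^4 + 2i^3 - 5i^2 - 2i + 6.
Evaluating at i = 11 gives t_{11} = -12600.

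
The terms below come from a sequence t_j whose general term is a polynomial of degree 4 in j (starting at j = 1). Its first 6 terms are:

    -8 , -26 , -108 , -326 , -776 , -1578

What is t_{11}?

1st diffs: -18, -82, -218, -450, -802.
2nd diffs: -64, -136, -232, -352.
3rd diffs: -72, -96, -120.
4th diffs: -24, -24 (constant).
Newton forward-difference form: t_j = -8 + (-18)·C(j-1,1) + (-64)·C(j-1,2) + (-72)·C(j-1,3) + (-24)·C(j-1,4).
At j = 11: j-1 = 10, so t_{11} = -8 - 180 - 2880 - 8640 - 5040 = -16748.

-16748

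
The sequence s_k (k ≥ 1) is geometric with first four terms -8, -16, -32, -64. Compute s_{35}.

-137438953472

Common ratio r = 2.
s_k = (-8)·2^(k-1).
s_{35} = (-8)·2^34 = -137438953472.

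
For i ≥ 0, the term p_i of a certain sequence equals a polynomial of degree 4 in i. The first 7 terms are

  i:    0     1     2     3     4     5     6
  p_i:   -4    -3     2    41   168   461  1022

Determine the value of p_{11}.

13097

1st diffs: 1, 5, 39, 127, 293, 561.
2nd diffs: 4, 34, 88, 166, 268.
3rd diffs: 30, 54, 78, 102.
4th diffs: 24, 24, 24 (constant).
Newton forward-difference form: p_i = -4 + 1·C(i,1) + 4·C(i,2) + 30·C(i,3) + 24·C(i,4).
At i = 11: i = 11, so p_{11} = -4 + 11 + 220 + 4950 + 7920 = 13097.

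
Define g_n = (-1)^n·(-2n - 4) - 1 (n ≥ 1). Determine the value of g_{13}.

29

(-1)^13 = -1; -2n - 4 at n=13 is -30; so g_{13} = 29.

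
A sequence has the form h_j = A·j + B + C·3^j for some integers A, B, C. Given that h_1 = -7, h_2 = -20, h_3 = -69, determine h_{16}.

-129140086

At j = 1, 2, 3: A + B + 3C = -7; 2A + B + 9C = -20; 3A + B + 27C = -69.
Subtracting the first from the second: A + 6C = -13.
Subtracting the second from the third: A + 18C = -49.
Solving: C = -3, A = 5, then B = -3.
Hence h_{16} = 5·16 + (-3) + (-3)·43046721 = -129140086.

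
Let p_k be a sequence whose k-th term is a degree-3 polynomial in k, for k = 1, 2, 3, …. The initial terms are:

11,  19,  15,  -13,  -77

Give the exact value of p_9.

-933

1st diffs: 8, -4, -28, -64.
2nd diffs: -12, -24, -36.
3rd diffs: -12, -12 (constant).
So p_k = -2k^3 + 6k^2 + 4k + 3.
Evaluating at k = 9 gives p_9 = -933.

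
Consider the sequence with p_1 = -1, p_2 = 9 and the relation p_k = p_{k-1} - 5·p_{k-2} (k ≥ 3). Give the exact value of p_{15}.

Compute successive terms:
p_3 = 14; p_4 = -31; p_5 = -101; …; p_{12} = 28334; p_{13} = -14561; p_{14} = -156231; p_{15} = -83426.

-83426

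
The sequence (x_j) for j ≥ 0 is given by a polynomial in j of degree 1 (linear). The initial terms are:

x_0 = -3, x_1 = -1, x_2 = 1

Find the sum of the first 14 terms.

1st diffs: 2, 2 (constant).
So x_j = 2j - 3.
Continuing: …, 3, 5, 7, 9, …, x_{13} = 23.
Summing j = 0..13 (14 terms) gives 140.

140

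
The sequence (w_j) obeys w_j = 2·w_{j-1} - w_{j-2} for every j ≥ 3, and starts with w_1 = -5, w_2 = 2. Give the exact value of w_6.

30

Compute successive terms:
w_3 = 9; w_4 = 16; w_5 = 23; w_6 = 30.
(Characteristic roots are 1 and 1.)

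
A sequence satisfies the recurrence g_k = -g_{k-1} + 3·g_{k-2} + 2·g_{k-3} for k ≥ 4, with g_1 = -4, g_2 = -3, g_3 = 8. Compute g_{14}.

-24885

Step forward from the initial values:
g_4 = -25  g_5 = 43  g_6 = -102  …  g_{11} = 2999  g_{12} = -6262  g_{13} = 12097  g_{14} = -24885.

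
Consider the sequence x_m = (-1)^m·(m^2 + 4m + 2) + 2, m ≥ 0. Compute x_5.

-45

(-1)^5 = -1; m^2 + 4m + 2 at m=5 is 47; so x_5 = -45.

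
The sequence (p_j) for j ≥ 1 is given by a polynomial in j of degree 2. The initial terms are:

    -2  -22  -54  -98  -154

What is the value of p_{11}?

1st diffs: -20, -32, -44, -56.
2nd diffs: -12, -12, -12 (constant).
Newton forward-difference form: p_j = -2 + (-20)·C(j-1,1) + (-12)·C(j-1,2).
At j = 11: j-1 = 10, so p_{11} = -2 - 200 - 540 = -742.

-742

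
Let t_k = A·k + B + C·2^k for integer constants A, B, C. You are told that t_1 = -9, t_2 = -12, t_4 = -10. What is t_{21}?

2097041

Write the equations: A + B + 2C = -9; 2A + B + 4C = -12; 4A + B + 16C = -10.
Subtracting the first from the second: A + 2C = -3.
Subtracting the second from the third: 2A + 12C = 2.
Solving: C = 1, A = -5, then B = -6.
Hence t_{21} = -5·21 + (-6) + 1·2097152 = 2097041.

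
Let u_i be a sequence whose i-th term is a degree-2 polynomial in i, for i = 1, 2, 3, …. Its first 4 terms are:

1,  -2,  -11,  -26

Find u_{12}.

1st diffs: -3, -9, -15.
2nd diffs: -6, -6 (constant).
Newton forward-difference form: u_i = 1 + (-3)·C(i-1,1) + (-6)·C(i-1,2).
At i = 12: i-1 = 11, so u_{12} = 1 - 33 - 330 = -362.

-362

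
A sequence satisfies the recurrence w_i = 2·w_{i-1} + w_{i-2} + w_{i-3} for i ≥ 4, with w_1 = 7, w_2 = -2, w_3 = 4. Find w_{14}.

129661

Applying the relation repeatedly:
w_4 = 13; w_5 = 28; w_6 = 73; …; w_{11} = 7849; w_{12} = 19990; w_{13} = 50911; w_{14} = 129661.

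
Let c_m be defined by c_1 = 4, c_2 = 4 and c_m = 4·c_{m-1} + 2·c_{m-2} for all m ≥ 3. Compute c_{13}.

71267584

Applying the relation repeatedly:
c_3 = 24  c_4 = 104  c_5 = 464  …  c_{10} = 809024  c_{11} = 3599744  c_{12} = 16017024  c_{13} = 71267584.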